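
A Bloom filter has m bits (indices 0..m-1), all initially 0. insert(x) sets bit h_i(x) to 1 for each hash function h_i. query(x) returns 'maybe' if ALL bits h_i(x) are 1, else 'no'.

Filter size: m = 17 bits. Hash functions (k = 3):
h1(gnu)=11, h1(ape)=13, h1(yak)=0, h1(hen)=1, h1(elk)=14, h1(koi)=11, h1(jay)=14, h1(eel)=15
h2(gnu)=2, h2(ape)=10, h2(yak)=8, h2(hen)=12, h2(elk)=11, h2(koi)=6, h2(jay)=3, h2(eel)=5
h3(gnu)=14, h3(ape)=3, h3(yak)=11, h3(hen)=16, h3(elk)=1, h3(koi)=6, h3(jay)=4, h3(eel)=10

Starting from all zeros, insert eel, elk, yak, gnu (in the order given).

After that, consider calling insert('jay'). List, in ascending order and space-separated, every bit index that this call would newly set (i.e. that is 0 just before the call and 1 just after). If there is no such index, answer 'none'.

Answer: 3 4

Derivation:
Start: bits=00000000000000000
After insert 'eel': sets bits 5 10 15 -> bits=00000100001000010
After insert 'elk': sets bits 1 11 14 -> bits=01000100001100110
After insert 'yak': sets bits 0 8 11 -> bits=11000100101100110
After insert 'gnu': sets bits 2 11 14 -> bits=11100100101100110
insert 'jay' would touch bits 3 4 14; currently bit3=0, bit4=0, bit14=1
Bits that are 0 among those (would change 0->1): 3 4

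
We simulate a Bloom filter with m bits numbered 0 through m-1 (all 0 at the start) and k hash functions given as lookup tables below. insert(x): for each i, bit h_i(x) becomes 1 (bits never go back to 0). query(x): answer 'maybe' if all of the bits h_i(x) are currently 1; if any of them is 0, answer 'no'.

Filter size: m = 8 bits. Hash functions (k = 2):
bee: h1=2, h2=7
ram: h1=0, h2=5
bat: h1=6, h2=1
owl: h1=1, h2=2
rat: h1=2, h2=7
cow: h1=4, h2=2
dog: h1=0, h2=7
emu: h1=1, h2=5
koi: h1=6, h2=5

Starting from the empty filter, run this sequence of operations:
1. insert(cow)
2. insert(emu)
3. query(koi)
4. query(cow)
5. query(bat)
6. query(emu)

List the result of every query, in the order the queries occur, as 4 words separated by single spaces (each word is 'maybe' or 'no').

Start: bits=00000000
Op 1: insert cow -> sets bits 2 4 -> bits=00101000
Op 2: insert emu -> sets bits 1 5 -> bits=01101100
Op 3: query koi -> checks bit5=1, bit6=0 (has a 0) -> no
Op 4: query cow -> checks bit2=1, bit4=1 (all 1) -> maybe
Op 5: query bat -> checks bit1=1, bit6=0 (has a 0) -> no
Op 6: query emu -> checks bit1=1, bit5=1 (all 1) -> maybe
Query results in order: no maybe no maybe

Answer: no maybe no maybe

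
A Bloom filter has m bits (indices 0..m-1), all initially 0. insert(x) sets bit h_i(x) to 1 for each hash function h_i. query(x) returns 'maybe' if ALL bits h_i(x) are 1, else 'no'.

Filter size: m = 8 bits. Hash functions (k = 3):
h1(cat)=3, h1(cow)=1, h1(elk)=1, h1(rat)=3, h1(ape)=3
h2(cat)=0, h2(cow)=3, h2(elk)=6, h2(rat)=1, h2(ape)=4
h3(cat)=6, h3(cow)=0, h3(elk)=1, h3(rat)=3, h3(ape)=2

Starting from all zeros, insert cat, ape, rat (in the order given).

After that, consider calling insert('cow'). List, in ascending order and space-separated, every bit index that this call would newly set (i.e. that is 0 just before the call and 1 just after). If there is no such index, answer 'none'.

Answer: none

Derivation:
Start: bits=00000000
After insert 'cat': sets bits 0 3 6 -> bits=10010010
After insert 'ape': sets bits 2 3 4 -> bits=10111010
After insert 'rat': sets bits 1 3 -> bits=11111010
insert 'cow' would touch bits 0 1 3; currently bit0=1, bit1=1, bit3=1
Bits that are 0 among those (would change 0->1): none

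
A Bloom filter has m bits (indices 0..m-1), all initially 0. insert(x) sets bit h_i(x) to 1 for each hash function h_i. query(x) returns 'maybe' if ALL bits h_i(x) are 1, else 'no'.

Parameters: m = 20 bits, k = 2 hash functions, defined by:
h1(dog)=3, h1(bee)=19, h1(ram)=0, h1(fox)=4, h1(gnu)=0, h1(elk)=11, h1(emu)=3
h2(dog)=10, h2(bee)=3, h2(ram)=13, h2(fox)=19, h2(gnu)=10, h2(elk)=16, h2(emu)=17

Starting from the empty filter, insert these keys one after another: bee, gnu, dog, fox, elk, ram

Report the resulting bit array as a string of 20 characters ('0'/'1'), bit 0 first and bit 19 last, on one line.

Start: bits=00000000000000000000
After insert 'bee': sets bits 3 19 -> bits=00010000000000000001
After insert 'gnu': sets bits 0 10 -> bits=10010000001000000001
After insert 'dog': sets bits 3 10 -> bits=10010000001000000001
After insert 'fox': sets bits 4 19 -> bits=10011000001000000001
After insert 'elk': sets bits 11 16 -> bits=10011000001100001001
After insert 'ram': sets bits 0 13 -> bits=10011000001101001001

Answer: 10011000001101001001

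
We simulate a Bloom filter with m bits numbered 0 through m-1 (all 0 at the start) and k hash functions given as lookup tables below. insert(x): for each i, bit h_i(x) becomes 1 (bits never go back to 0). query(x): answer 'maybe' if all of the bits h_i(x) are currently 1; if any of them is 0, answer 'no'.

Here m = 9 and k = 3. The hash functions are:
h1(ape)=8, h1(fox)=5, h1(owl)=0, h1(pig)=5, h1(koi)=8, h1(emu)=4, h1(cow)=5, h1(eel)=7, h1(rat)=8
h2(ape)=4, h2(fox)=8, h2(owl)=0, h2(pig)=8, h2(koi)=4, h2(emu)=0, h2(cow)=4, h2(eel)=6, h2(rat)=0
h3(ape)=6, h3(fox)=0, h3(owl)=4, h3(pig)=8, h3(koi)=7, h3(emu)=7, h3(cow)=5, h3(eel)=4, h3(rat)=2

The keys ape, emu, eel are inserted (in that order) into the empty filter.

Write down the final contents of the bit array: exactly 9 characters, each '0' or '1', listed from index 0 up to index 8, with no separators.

Answer: 100010111

Derivation:
Start: bits=000000000
After insert 'ape': sets bits 4 6 8 -> bits=000010101
After insert 'emu': sets bits 0 4 7 -> bits=100010111
After insert 'eel': sets bits 4 6 7 -> bits=100010111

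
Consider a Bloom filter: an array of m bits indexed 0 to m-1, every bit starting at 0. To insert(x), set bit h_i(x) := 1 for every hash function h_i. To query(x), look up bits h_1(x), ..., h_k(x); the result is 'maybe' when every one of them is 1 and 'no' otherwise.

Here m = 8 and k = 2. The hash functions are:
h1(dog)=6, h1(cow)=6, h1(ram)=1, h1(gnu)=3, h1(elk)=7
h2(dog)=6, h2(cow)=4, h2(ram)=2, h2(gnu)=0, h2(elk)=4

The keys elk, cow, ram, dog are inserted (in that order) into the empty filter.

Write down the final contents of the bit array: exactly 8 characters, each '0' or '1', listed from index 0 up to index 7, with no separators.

Answer: 01101011

Derivation:
Start: bits=00000000
After insert 'elk': sets bits 4 7 -> bits=00001001
After insert 'cow': sets bits 4 6 -> bits=00001011
After insert 'ram': sets bits 1 2 -> bits=01101011
After insert 'dog': sets bits 6 -> bits=01101011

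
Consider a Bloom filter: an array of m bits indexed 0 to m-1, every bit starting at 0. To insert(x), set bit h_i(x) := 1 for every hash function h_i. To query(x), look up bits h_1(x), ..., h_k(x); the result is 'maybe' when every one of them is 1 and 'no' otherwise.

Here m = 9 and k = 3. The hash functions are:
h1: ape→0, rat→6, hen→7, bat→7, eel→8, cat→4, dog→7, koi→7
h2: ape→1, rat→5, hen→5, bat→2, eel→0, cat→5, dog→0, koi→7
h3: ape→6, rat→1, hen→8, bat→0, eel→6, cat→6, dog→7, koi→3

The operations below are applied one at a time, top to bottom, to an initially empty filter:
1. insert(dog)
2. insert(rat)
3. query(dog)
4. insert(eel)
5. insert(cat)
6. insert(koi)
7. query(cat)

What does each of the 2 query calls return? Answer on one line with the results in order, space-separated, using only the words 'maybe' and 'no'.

Answer: maybe maybe

Derivation:
Start: bits=000000000
Op 1: insert dog -> sets bits 0 7 -> bits=100000010
Op 2: insert rat -> sets bits 1 5 6 -> bits=110001110
Op 3: query dog -> checks bit0=1, bit7=1 (all 1) -> maybe
Op 4: insert eel -> sets bits 0 6 8 -> bits=110001111
Op 5: insert cat -> sets bits 4 5 6 -> bits=110011111
Op 6: insert koi -> sets bits 3 7 -> bits=110111111
Op 7: query cat -> checks bit4=1, bit5=1, bit6=1 (all 1) -> maybe
Query results in order: maybe maybe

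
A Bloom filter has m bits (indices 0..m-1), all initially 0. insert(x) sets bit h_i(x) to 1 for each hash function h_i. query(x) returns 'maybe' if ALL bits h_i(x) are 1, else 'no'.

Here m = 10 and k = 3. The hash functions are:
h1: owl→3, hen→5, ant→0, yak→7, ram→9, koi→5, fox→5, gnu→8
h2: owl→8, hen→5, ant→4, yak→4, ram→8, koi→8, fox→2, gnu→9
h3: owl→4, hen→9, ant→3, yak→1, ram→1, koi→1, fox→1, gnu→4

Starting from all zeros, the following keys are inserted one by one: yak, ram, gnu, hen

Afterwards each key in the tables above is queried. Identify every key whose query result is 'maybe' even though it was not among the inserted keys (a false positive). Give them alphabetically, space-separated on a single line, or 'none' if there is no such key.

Start: bits=0000000000
After insert 'yak': sets bits 1 4 7 -> bits=0100100100
After insert 'ram': sets bits 1 8 9 -> bits=0100100111
After insert 'gnu': sets bits 4 8 9 -> bits=0100100111
After insert 'hen': sets bits 5 9 -> bits=0100110111
Not inserted: ant fox koi owl — query each against bits=0100110111:
query ant: checks bit0=0, bit3=0, bit4=1 (has a 0) -> no => not a false positive
query fox: checks bit1=1, bit2=0, bit5=1 (has a 0) -> no => not a false positive
query koi: checks bit1=1, bit5=1, bit8=1 (all 1) -> maybe => FALSE POSITIVE
query owl: checks bit3=0, bit4=1, bit8=1 (has a 0) -> no => not a false positive
False positives (alphabetical): koi

Answer: koi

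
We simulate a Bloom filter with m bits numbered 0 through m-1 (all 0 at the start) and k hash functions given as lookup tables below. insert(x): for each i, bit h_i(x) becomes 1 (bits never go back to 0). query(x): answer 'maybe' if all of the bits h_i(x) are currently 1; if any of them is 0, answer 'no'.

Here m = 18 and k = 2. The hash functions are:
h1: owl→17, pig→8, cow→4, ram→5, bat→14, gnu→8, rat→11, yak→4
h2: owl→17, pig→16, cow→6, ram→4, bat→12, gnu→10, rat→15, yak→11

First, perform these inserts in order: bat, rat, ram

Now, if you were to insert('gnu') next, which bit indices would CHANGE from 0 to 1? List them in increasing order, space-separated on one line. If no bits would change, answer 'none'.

Answer: 8 10

Derivation:
Start: bits=000000000000000000
After insert 'bat': sets bits 12 14 -> bits=000000000000101000
After insert 'rat': sets bits 11 15 -> bits=000000000001101100
After insert 'ram': sets bits 4 5 -> bits=000011000001101100
insert 'gnu' would touch bits 8 10; currently bit8=0, bit10=0
Bits that are 0 among those (would change 0->1): 8 10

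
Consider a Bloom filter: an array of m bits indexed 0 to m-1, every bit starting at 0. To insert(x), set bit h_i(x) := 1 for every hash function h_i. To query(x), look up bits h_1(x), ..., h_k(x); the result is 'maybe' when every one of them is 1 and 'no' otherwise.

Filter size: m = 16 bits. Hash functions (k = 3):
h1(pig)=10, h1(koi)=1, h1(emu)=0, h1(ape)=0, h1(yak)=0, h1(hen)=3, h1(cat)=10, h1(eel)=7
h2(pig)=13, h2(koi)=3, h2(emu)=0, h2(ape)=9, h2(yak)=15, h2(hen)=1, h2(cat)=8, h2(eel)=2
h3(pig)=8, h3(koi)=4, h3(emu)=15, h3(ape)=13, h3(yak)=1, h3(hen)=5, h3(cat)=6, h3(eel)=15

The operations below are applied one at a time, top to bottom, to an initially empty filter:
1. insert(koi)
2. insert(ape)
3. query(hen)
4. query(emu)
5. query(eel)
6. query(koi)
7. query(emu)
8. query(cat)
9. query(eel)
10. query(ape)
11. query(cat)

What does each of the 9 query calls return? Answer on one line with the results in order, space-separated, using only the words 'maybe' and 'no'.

Start: bits=0000000000000000
Op 1: insert koi -> sets bits 1 3 4 -> bits=0101100000000000
Op 2: insert ape -> sets bits 0 9 13 -> bits=1101100001000100
Op 3: query hen -> checks bit1=1, bit3=1, bit5=0 (has a 0) -> no
Op 4: query emu -> checks bit0=1, bit15=0 (has a 0) -> no
Op 5: query eel -> checks bit2=0, bit7=0, bit15=0 (has a 0) -> no
Op 6: query koi -> checks bit1=1, bit3=1, bit4=1 (all 1) -> maybe
Op 7: query emu -> checks bit0=1, bit15=0 (has a 0) -> no
Op 8: query cat -> checks bit6=0, bit8=0, bit10=0 (has a 0) -> no
Op 9: query eel -> checks bit2=0, bit7=0, bit15=0 (has a 0) -> no
Op 10: query ape -> checks bit0=1, bit9=1, bit13=1 (all 1) -> maybe
Op 11: query cat -> checks bit6=0, bit8=0, bit10=0 (has a 0) -> no
Query results in order: no no no maybe no no no maybe no

Answer: no no no maybe no no no maybe no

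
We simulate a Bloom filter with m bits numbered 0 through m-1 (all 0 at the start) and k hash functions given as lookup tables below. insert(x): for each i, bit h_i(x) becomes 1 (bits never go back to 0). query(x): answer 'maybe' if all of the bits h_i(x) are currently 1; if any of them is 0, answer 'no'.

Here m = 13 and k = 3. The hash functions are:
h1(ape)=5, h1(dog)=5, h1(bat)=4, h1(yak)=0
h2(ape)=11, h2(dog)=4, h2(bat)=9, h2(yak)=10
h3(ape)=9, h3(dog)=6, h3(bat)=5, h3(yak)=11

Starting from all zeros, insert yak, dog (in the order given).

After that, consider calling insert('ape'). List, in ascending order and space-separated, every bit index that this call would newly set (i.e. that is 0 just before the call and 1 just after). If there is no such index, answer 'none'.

Answer: 9

Derivation:
Start: bits=0000000000000
After insert 'yak': sets bits 0 10 11 -> bits=1000000000110
After insert 'dog': sets bits 4 5 6 -> bits=1000111000110
insert 'ape' would touch bits 5 9 11; currently bit5=1, bit9=0, bit11=1
Bits that are 0 among those (would change 0->1): 9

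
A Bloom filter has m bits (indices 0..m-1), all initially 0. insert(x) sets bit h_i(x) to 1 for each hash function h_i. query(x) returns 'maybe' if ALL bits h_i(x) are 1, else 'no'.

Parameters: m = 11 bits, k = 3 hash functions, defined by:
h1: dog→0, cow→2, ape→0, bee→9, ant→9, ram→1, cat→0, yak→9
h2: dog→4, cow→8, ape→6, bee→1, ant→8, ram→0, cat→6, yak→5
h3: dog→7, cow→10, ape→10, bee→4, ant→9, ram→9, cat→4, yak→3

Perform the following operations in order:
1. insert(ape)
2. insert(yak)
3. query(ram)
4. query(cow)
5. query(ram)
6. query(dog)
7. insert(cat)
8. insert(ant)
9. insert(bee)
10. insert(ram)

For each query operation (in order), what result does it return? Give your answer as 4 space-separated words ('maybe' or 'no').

Start: bits=00000000000
Op 1: insert ape -> sets bits 0 6 10 -> bits=10000010001
Op 2: insert yak -> sets bits 3 5 9 -> bits=10010110011
Op 3: query ram -> checks bit0=1, bit1=0, bit9=1 (has a 0) -> no
Op 4: query cow -> checks bit2=0, bit8=0, bit10=1 (has a 0) -> no
Op 5: query ram -> checks bit0=1, bit1=0, bit9=1 (has a 0) -> no
Op 6: query dog -> checks bit0=1, bit4=0, bit7=0 (has a 0) -> no
Op 7: insert cat -> sets bits 0 4 6 -> bits=10011110011
Op 8: insert ant -> sets bits 8 9 -> bits=10011110111
Op 9: insert bee -> sets bits 1 4 9 -> bits=11011110111
Op 10: insert ram -> sets bits 0 1 9 -> bits=11011110111
Query results in order: no no no no

Answer: no no no no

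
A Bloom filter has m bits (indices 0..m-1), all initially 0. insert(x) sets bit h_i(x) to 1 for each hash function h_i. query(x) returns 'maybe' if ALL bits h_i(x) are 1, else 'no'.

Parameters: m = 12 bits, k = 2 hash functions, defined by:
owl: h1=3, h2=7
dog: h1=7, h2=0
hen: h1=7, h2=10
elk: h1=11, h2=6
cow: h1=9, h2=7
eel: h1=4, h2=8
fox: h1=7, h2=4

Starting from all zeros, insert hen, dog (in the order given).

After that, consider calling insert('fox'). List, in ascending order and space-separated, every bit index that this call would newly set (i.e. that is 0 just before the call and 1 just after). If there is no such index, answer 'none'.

Answer: 4

Derivation:
Start: bits=000000000000
After insert 'hen': sets bits 7 10 -> bits=000000010010
After insert 'dog': sets bits 0 7 -> bits=100000010010
insert 'fox' would touch bits 4 7; currently bit4=0, bit7=1
Bits that are 0 among those (would change 0->1): 4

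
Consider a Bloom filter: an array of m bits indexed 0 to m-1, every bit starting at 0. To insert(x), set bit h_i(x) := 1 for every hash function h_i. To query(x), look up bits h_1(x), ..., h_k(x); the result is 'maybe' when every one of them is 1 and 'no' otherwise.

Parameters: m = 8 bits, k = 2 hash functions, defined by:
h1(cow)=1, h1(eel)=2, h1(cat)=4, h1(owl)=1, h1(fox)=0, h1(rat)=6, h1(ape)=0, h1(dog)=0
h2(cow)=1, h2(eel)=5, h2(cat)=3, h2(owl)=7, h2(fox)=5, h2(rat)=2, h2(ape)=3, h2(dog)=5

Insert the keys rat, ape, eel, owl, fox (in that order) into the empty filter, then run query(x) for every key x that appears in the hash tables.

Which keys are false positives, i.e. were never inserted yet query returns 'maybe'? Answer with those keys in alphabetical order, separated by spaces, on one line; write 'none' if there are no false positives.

Start: bits=00000000
After insert 'rat': sets bits 2 6 -> bits=00100010
After insert 'ape': sets bits 0 3 -> bits=10110010
After insert 'eel': sets bits 2 5 -> bits=10110110
After insert 'owl': sets bits 1 7 -> bits=11110111
After insert 'fox': sets bits 0 5 -> bits=11110111
Not inserted: cat cow dog — query each against bits=11110111:
query cat: checks bit3=1, bit4=0 (has a 0) -> no => not a false positive
query cow: checks bit1=1 (all 1) -> maybe => FALSE POSITIVE
query dog: checks bit0=1, bit5=1 (all 1) -> maybe => FALSE POSITIVE
False positives (alphabetical): cow dog

Answer: cow dog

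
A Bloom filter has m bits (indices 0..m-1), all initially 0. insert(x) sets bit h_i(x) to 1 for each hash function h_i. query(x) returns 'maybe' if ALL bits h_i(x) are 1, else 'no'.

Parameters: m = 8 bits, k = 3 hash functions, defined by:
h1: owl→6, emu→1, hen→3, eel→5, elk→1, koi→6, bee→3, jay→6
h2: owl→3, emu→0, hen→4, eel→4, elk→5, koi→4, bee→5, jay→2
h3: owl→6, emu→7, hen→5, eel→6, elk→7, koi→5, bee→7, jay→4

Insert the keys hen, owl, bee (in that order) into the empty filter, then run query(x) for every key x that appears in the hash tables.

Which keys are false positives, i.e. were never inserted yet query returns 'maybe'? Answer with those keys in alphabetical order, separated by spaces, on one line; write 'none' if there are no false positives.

Start: bits=00000000
After insert 'hen': sets bits 3 4 5 -> bits=00011100
After insert 'owl': sets bits 3 6 -> bits=00011110
After insert 'bee': sets bits 3 5 7 -> bits=00011111
Not inserted: eel elk emu jay koi — query each against bits=00011111:
query eel: checks bit4=1, bit5=1, bit6=1 (all 1) -> maybe => FALSE POSITIVE
query elk: checks bit1=0, bit5=1, bit7=1 (has a 0) -> no => not a false positive
query emu: checks bit0=0, bit1=0, bit7=1 (has a 0) -> no => not a false positive
query jay: checks bit2=0, bit4=1, bit6=1 (has a 0) -> no => not a false positive
query koi: checks bit4=1, bit5=1, bit6=1 (all 1) -> maybe => FALSE POSITIVE
False positives (alphabetical): eel koi

Answer: eel koi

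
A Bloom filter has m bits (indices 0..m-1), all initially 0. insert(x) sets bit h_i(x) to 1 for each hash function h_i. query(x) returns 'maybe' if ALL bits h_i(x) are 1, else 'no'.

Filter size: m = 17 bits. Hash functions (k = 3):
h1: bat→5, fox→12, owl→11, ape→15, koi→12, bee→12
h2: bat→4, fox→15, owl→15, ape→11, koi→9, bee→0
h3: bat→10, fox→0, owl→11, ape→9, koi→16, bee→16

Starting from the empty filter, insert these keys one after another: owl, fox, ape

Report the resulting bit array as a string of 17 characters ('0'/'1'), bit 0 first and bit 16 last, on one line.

Start: bits=00000000000000000
After insert 'owl': sets bits 11 15 -> bits=00000000000100010
After insert 'fox': sets bits 0 12 15 -> bits=10000000000110010
After insert 'ape': sets bits 9 11 15 -> bits=10000000010110010

Answer: 10000000010110010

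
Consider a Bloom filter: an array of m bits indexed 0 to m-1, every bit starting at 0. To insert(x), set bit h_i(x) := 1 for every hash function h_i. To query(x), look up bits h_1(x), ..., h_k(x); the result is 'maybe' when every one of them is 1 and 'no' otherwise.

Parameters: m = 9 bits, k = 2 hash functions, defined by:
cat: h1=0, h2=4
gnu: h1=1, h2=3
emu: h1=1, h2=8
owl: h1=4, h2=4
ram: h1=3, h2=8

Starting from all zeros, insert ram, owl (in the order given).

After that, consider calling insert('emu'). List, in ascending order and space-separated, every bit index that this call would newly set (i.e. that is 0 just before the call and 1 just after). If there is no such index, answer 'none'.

Start: bits=000000000
After insert 'ram': sets bits 3 8 -> bits=000100001
After insert 'owl': sets bits 4 -> bits=000110001
insert 'emu' would touch bits 1 8; currently bit1=0, bit8=1
Bits that are 0 among those (would change 0->1): 1

Answer: 1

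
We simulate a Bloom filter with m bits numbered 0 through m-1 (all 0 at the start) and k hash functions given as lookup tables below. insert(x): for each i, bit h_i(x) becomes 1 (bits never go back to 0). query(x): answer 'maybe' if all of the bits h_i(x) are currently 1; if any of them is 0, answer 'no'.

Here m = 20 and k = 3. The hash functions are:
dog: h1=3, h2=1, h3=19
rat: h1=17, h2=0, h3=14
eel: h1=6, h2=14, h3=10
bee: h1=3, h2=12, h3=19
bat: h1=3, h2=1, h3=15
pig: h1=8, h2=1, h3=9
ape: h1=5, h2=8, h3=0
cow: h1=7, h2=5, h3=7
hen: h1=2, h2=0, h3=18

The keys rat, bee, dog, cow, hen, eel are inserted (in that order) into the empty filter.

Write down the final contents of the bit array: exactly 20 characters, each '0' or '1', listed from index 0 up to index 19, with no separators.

Start: bits=00000000000000000000
After insert 'rat': sets bits 0 14 17 -> bits=10000000000000100100
After insert 'bee': sets bits 3 12 19 -> bits=10010000000010100101
After insert 'dog': sets bits 1 3 19 -> bits=11010000000010100101
After insert 'cow': sets bits 5 7 -> bits=11010101000010100101
After insert 'hen': sets bits 0 2 18 -> bits=11110101000010100111
After insert 'eel': sets bits 6 10 14 -> bits=11110111001010100111

Answer: 11110111001010100111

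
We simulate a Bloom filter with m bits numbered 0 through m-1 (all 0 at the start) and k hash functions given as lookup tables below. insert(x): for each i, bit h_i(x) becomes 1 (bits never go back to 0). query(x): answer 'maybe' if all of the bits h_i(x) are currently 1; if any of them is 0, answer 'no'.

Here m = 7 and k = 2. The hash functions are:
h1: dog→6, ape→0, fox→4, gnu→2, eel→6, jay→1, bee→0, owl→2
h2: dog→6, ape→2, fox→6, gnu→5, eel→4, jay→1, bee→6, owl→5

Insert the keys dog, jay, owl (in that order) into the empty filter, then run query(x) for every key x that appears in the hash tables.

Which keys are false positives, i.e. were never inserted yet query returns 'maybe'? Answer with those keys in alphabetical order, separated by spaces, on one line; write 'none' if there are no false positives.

Answer: gnu

Derivation:
Start: bits=0000000
After insert 'dog': sets bits 6 -> bits=0000001
After insert 'jay': sets bits 1 -> bits=0100001
After insert 'owl': sets bits 2 5 -> bits=0110011
Not inserted: ape bee eel fox gnu — query each against bits=0110011:
query ape: checks bit0=0, bit2=1 (has a 0) -> no => not a false positive
query bee: checks bit0=0, bit6=1 (has a 0) -> no => not a false positive
query eel: checks bit4=0, bit6=1 (has a 0) -> no => not a false positive
query fox: checks bit4=0, bit6=1 (has a 0) -> no => not a false positive
query gnu: checks bit2=1, bit5=1 (all 1) -> maybe => FALSE POSITIVE
False positives (alphabetical): gnu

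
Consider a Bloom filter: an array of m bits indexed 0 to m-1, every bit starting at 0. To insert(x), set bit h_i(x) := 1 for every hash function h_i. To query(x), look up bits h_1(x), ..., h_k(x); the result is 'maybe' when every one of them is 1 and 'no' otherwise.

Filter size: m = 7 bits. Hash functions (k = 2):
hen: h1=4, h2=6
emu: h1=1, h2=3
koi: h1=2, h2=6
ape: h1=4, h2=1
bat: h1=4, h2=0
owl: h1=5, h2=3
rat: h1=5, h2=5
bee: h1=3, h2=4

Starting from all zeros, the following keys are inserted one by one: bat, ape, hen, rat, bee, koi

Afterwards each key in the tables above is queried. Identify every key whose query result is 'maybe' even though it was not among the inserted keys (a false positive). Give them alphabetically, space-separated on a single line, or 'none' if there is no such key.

Start: bits=0000000
After insert 'bat': sets bits 0 4 -> bits=1000100
After insert 'ape': sets bits 1 4 -> bits=1100100
After insert 'hen': sets bits 4 6 -> bits=1100101
After insert 'rat': sets bits 5 -> bits=1100111
After insert 'bee': sets bits 3 4 -> bits=1101111
After insert 'koi': sets bits 2 6 -> bits=1111111
Not inserted: emu owl — query each against bits=1111111:
query emu: checks bit1=1, bit3=1 (all 1) -> maybe => FALSE POSITIVE
query owl: checks bit3=1, bit5=1 (all 1) -> maybe => FALSE POSITIVE
False positives (alphabetical): emu owl

Answer: emu owl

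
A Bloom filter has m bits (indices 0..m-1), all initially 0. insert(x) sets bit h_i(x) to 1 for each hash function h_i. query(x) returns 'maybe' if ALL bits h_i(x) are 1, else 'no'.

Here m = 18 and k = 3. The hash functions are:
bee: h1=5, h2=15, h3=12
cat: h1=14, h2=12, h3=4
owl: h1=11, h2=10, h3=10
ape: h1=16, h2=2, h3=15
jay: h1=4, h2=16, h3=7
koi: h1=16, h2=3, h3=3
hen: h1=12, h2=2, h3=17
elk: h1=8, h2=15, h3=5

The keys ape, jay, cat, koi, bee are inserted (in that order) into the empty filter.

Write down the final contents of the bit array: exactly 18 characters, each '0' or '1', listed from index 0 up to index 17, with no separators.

Answer: 001111010000101110

Derivation:
Start: bits=000000000000000000
After insert 'ape': sets bits 2 15 16 -> bits=001000000000000110
After insert 'jay': sets bits 4 7 16 -> bits=001010010000000110
After insert 'cat': sets bits 4 12 14 -> bits=001010010000101110
After insert 'koi': sets bits 3 16 -> bits=001110010000101110
After insert 'bee': sets bits 5 12 15 -> bits=001111010000101110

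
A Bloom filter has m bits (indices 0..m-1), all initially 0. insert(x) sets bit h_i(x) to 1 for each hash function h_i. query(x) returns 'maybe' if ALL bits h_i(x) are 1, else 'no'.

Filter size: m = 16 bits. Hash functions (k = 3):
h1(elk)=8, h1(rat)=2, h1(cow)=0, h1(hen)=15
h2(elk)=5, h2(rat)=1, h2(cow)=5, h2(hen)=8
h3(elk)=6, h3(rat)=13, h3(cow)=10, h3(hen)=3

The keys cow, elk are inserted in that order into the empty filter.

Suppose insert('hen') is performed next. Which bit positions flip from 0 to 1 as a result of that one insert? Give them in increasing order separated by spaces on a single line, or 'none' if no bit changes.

Start: bits=0000000000000000
After insert 'cow': sets bits 0 5 10 -> bits=1000010000100000
After insert 'elk': sets bits 5 6 8 -> bits=1000011010100000
insert 'hen' would touch bits 3 8 15; currently bit3=0, bit8=1, bit15=0
Bits that are 0 among those (would change 0->1): 3 15

Answer: 3 15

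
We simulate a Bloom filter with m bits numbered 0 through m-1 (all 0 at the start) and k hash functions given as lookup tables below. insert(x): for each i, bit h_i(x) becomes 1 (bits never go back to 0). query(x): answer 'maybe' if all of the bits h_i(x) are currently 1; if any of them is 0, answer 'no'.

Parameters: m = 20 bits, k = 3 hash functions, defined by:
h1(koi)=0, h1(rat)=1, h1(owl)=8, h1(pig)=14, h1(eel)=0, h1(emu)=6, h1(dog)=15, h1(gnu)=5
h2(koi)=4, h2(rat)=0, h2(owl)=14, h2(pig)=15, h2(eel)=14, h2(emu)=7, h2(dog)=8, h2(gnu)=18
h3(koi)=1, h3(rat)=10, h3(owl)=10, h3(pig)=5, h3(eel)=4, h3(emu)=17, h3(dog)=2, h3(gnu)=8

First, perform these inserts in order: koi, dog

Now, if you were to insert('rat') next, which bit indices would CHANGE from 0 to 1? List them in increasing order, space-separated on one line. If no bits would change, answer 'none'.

Answer: 10

Derivation:
Start: bits=00000000000000000000
After insert 'koi': sets bits 0 1 4 -> bits=11001000000000000000
After insert 'dog': sets bits 2 8 15 -> bits=11101000100000010000
insert 'rat' would touch bits 0 1 10; currently bit0=1, bit1=1, bit10=0
Bits that are 0 among those (would change 0->1): 10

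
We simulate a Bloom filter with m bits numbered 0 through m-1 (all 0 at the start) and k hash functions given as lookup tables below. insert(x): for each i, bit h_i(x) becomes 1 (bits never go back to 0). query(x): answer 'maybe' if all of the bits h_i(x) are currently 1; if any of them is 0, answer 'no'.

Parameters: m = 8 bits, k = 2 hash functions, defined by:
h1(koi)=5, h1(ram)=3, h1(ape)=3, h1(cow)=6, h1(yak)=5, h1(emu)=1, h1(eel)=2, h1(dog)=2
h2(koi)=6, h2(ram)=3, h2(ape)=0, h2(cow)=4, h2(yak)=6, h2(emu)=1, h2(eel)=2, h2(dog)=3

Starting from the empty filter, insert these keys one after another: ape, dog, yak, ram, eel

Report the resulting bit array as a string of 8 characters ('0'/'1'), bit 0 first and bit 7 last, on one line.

Start: bits=00000000
After insert 'ape': sets bits 0 3 -> bits=10010000
After insert 'dog': sets bits 2 3 -> bits=10110000
After insert 'yak': sets bits 5 6 -> bits=10110110
After insert 'ram': sets bits 3 -> bits=10110110
After insert 'eel': sets bits 2 -> bits=10110110

Answer: 10110110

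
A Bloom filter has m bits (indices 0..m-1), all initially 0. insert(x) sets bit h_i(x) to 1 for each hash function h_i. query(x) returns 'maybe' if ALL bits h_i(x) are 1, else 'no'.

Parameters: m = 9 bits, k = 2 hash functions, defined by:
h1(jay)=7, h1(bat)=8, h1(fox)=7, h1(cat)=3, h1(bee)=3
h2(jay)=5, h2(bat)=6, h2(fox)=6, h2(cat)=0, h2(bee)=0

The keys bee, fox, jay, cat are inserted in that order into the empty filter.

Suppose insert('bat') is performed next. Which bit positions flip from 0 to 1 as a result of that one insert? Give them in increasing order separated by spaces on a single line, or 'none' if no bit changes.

Answer: 8

Derivation:
Start: bits=000000000
After insert 'bee': sets bits 0 3 -> bits=100100000
After insert 'fox': sets bits 6 7 -> bits=100100110
After insert 'jay': sets bits 5 7 -> bits=100101110
After insert 'cat': sets bits 0 3 -> bits=100101110
insert 'bat' would touch bits 6 8; currently bit6=1, bit8=0
Bits that are 0 among those (would change 0->1): 8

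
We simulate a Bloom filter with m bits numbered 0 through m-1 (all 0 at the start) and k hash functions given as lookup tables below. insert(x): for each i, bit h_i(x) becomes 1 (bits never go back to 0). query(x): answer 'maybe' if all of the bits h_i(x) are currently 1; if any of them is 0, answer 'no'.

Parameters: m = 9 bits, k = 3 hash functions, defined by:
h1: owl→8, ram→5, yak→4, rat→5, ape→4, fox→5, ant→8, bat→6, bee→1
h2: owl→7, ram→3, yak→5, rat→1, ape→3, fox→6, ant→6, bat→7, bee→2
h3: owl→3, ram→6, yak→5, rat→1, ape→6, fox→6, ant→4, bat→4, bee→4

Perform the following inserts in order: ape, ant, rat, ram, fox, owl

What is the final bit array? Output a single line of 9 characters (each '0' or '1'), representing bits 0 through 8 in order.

Answer: 010111111

Derivation:
Start: bits=000000000
After insert 'ape': sets bits 3 4 6 -> bits=000110100
After insert 'ant': sets bits 4 6 8 -> bits=000110101
After insert 'rat': sets bits 1 5 -> bits=010111101
After insert 'ram': sets bits 3 5 6 -> bits=010111101
After insert 'fox': sets bits 5 6 -> bits=010111101
After insert 'owl': sets bits 3 7 8 -> bits=010111111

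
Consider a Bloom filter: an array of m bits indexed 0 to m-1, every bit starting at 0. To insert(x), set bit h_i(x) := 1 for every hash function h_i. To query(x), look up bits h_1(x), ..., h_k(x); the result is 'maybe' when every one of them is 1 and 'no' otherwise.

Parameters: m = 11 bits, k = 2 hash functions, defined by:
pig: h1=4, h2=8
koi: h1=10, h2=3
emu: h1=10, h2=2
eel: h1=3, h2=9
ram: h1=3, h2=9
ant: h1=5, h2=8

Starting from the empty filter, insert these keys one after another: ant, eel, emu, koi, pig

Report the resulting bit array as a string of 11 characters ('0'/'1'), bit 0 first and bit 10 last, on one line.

Start: bits=00000000000
After insert 'ant': sets bits 5 8 -> bits=00000100100
After insert 'eel': sets bits 3 9 -> bits=00010100110
After insert 'emu': sets bits 2 10 -> bits=00110100111
After insert 'koi': sets bits 3 10 -> bits=00110100111
After insert 'pig': sets bits 4 8 -> bits=00111100111

Answer: 00111100111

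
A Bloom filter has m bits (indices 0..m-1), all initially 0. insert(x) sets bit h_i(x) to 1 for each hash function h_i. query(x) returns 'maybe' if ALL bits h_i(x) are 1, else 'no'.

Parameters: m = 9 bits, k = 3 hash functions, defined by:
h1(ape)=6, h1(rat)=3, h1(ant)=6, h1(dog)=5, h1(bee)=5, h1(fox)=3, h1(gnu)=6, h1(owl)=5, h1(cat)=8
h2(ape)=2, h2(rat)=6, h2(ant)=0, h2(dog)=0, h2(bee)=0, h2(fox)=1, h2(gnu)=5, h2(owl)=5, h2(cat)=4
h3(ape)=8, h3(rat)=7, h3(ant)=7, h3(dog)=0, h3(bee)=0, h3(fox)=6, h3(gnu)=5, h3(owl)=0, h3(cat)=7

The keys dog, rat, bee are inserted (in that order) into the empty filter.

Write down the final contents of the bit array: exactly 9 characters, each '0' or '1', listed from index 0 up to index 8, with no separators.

Answer: 100101110

Derivation:
Start: bits=000000000
After insert 'dog': sets bits 0 5 -> bits=100001000
After insert 'rat': sets bits 3 6 7 -> bits=100101110
After insert 'bee': sets bits 0 5 -> bits=100101110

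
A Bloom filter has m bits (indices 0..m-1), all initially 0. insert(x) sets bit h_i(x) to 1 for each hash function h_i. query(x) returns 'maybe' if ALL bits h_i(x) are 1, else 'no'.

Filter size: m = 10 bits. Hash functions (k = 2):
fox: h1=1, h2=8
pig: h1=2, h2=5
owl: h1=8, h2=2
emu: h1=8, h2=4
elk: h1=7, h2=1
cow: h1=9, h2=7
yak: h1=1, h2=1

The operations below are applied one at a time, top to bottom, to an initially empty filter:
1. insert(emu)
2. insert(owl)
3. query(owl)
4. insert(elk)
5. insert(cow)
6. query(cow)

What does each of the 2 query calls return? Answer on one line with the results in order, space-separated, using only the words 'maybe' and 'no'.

Answer: maybe maybe

Derivation:
Start: bits=0000000000
Op 1: insert emu -> sets bits 4 8 -> bits=0000100010
Op 2: insert owl -> sets bits 2 8 -> bits=0010100010
Op 3: query owl -> checks bit2=1, bit8=1 (all 1) -> maybe
Op 4: insert elk -> sets bits 1 7 -> bits=0110100110
Op 5: insert cow -> sets bits 7 9 -> bits=0110100111
Op 6: query cow -> checks bit7=1, bit9=1 (all 1) -> maybe
Query results in order: maybe maybe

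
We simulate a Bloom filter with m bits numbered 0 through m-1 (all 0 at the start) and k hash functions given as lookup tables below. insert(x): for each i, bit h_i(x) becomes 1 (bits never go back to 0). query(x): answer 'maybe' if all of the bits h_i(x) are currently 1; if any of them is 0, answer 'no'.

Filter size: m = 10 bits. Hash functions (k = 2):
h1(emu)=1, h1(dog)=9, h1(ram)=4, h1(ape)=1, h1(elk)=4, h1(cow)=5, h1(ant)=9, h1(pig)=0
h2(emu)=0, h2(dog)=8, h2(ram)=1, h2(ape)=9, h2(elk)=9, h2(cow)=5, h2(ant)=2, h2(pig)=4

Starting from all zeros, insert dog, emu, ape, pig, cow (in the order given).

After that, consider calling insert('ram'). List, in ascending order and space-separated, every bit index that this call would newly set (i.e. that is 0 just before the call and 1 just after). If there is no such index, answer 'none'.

Answer: none

Derivation:
Start: bits=0000000000
After insert 'dog': sets bits 8 9 -> bits=0000000011
After insert 'emu': sets bits 0 1 -> bits=1100000011
After insert 'ape': sets bits 1 9 -> bits=1100000011
After insert 'pig': sets bits 0 4 -> bits=1100100011
After insert 'cow': sets bits 5 -> bits=1100110011
insert 'ram' would touch bits 1 4; currently bit1=1, bit4=1
Bits that are 0 among those (would change 0->1): none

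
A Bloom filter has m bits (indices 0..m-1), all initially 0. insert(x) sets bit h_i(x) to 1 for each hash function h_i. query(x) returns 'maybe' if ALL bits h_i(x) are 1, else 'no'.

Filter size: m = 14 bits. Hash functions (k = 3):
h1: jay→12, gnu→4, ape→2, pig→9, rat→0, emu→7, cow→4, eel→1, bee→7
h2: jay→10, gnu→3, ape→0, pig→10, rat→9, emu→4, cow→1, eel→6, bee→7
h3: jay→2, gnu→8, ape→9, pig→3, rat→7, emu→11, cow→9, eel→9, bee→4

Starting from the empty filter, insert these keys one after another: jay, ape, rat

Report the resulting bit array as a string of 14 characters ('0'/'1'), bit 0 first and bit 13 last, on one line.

Answer: 10100001011010

Derivation:
Start: bits=00000000000000
After insert 'jay': sets bits 2 10 12 -> bits=00100000001010
After insert 'ape': sets bits 0 2 9 -> bits=10100000011010
After insert 'rat': sets bits 0 7 9 -> bits=10100001011010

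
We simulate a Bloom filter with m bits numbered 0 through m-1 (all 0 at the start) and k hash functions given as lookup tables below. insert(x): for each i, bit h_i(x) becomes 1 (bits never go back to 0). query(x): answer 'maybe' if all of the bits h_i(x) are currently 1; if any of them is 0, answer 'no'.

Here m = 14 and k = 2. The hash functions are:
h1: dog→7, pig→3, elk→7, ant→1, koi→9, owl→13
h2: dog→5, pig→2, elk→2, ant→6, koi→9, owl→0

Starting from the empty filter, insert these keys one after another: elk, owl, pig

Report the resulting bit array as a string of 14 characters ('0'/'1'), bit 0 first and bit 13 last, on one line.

Start: bits=00000000000000
After insert 'elk': sets bits 2 7 -> bits=00100001000000
After insert 'owl': sets bits 0 13 -> bits=10100001000001
After insert 'pig': sets bits 2 3 -> bits=10110001000001

Answer: 10110001000001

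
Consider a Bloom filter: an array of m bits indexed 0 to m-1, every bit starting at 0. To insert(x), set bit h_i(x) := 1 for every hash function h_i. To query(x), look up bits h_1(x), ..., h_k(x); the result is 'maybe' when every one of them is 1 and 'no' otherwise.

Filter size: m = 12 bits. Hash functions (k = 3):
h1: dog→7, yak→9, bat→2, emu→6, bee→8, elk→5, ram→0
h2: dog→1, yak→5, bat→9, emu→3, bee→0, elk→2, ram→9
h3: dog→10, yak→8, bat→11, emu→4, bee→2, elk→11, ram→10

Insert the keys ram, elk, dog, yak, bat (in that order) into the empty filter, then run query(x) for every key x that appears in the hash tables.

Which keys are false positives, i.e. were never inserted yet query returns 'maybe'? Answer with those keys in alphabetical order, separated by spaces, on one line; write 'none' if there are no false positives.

Start: bits=000000000000
After insert 'ram': sets bits 0 9 10 -> bits=100000000110
After insert 'elk': sets bits 2 5 11 -> bits=101001000111
After insert 'dog': sets bits 1 7 10 -> bits=111001010111
After insert 'yak': sets bits 5 8 9 -> bits=111001011111
After insert 'bat': sets bits 2 9 11 -> bits=111001011111
Not inserted: bee emu — query each against bits=111001011111:
query bee: checks bit0=1, bit2=1, bit8=1 (all 1) -> maybe => FALSE POSITIVE
query emu: checks bit3=0, bit4=0, bit6=0 (has a 0) -> no => not a false positive
False positives (alphabetical): bee

Answer: bee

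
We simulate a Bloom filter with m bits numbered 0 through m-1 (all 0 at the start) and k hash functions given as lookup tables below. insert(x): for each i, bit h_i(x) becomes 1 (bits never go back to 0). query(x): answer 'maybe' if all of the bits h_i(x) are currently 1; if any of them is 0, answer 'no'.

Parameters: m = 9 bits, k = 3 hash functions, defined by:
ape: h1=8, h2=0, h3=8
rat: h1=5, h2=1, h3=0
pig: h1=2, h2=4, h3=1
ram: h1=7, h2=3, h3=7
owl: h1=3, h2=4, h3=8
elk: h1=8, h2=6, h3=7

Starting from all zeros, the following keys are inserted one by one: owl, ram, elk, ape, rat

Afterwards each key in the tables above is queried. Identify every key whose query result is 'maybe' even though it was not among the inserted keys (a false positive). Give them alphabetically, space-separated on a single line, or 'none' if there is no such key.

Start: bits=000000000
After insert 'owl': sets bits 3 4 8 -> bits=000110001
After insert 'ram': sets bits 3 7 -> bits=000110011
After insert 'elk': sets bits 6 7 8 -> bits=000110111
After insert 'ape': sets bits 0 8 -> bits=100110111
After insert 'rat': sets bits 0 1 5 -> bits=110111111
Not inserted: pig — query each against bits=110111111:
query pig: checks bit1=1, bit2=0, bit4=1 (has a 0) -> no => not a false positive
False positives (alphabetical): none

Answer: none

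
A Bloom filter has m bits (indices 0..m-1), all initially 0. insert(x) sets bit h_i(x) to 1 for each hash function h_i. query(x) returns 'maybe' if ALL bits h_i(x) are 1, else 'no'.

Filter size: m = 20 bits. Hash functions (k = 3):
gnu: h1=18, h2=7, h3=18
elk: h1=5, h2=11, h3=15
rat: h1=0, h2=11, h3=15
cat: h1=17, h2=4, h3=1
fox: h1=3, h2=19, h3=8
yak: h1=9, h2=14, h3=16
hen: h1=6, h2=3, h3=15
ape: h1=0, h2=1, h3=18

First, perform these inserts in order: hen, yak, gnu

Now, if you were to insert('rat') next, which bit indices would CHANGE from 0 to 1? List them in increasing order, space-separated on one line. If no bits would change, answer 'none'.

Start: bits=00000000000000000000
After insert 'hen': sets bits 3 6 15 -> bits=00010010000000010000
After insert 'yak': sets bits 9 14 16 -> bits=00010010010000111000
After insert 'gnu': sets bits 7 18 -> bits=00010011010000111010
insert 'rat' would touch bits 0 11 15; currently bit0=0, bit11=0, bit15=1
Bits that are 0 among those (would change 0->1): 0 11

Answer: 0 11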